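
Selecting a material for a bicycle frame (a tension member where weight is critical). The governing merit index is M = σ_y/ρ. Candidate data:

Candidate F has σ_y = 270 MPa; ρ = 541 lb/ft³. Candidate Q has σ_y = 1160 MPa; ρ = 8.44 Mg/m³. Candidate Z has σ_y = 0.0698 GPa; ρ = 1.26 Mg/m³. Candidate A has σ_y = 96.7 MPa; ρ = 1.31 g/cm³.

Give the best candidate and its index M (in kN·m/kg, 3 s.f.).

candidate Q, M = 137 kN·m/kg

Putting every candidate on a common basis:
  candidate F: σ_y = 270.0 MPa, ρ = 8666 kg/m³
  candidate Q: σ_y = 1160 MPa, ρ = 8440 kg/m³
  candidate Z: σ_y = 69.80 MPa, ρ = 1260 kg/m³
  candidate A: σ_y = 96.70 MPa, ρ = 1310 kg/m³
  candidate Q: M = 137 kN·m/kg
  candidate A: M = 73.8 kN·m/kg
  candidate Z: M = 55.4 kN·m/kg
  candidate F: M = 31.2 kN·m/kg
Candidate Q ranks first.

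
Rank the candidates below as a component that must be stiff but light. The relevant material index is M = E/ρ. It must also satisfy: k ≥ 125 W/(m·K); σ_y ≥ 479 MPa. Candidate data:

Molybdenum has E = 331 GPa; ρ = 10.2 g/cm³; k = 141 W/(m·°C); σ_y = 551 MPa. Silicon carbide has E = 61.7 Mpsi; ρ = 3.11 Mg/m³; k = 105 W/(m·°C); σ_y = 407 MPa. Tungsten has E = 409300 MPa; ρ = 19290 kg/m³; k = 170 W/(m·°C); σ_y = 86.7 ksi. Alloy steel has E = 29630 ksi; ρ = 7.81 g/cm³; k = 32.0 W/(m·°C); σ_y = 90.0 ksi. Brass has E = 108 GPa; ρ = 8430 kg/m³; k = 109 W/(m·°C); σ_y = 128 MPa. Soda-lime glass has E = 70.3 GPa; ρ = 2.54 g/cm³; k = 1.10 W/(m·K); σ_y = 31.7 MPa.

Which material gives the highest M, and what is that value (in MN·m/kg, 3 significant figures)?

molybdenum, M = 32.5 MN·m/kg

Screen on constraints: k ≥ 125 W/(m·K); σ_y ≥ 479 MPa. Survivors: molybdenum, tungsten.
Putting every candidate on a common basis:
  molybdenum: E = 331.0 GPa, ρ = 10200 kg/m³
  tungsten: E = 409.3 GPa, ρ = 19290 kg/m³
  molybdenum: M = 32.5 MN·m/kg
  tungsten: M = 21.2 MN·m/kg
Highest index: molybdenum.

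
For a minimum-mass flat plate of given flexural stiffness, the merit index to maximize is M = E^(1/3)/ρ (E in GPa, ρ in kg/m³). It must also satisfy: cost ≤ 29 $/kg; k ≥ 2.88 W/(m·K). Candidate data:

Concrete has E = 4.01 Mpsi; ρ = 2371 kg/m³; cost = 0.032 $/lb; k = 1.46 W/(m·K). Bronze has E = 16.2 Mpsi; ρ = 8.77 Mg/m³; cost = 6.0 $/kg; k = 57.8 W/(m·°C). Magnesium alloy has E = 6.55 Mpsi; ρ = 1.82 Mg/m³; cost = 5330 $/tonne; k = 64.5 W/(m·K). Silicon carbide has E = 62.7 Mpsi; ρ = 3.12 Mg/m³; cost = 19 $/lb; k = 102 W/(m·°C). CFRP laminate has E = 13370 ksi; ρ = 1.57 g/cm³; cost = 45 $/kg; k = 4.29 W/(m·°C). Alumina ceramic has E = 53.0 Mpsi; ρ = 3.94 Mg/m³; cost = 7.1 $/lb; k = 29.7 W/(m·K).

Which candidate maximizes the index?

Screen on constraints: cost ≤ 29 $/kg; k ≥ 2.88 W/(m·K). Survivors: bronze, magnesium alloy, alumina ceramic.
In SI units:
  bronze: E = 111.7 GPa, ρ = 8770 kg/m³
  magnesium alloy: E = 45.16 GPa, ρ = 1820 kg/m³
  alumina ceramic: E = 365.4 GPa, ρ = 3940 kg/m³
  magnesium alloy: M = 1.96×10⁻³
  alumina ceramic: M = 1.81×10⁻³
  bronze: M = 0.549×10⁻³
Highest index: magnesium alloy.

magnesium alloy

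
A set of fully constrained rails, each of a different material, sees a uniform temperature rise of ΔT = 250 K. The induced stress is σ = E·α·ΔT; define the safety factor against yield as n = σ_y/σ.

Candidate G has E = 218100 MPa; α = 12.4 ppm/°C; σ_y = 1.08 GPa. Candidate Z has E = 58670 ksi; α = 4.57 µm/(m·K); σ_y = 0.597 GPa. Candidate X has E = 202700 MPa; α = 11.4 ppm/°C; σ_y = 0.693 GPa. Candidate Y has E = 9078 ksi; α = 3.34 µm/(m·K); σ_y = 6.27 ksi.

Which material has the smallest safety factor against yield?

In consistent units (E in GPa, α in ×10⁻⁶/K, σ_y in MPa):
  candidate G: E = 218.1, α = 12.4, σ_y = 1080 → σ = 676 MPa, n = 1.60
  candidate Z: E = 404.5, α = 4.57, σ_y = 597.0 → σ = 462 MPa, n = 1.29
  candidate X: E = 202.7, α = 11.4, σ_y = 693.0 → σ = 578 MPa, n = 1.20
  candidate Y: E = 62.59, α = 3.34, σ_y = 43.23 → σ = 52.3 MPa, n = 0.827
Candidate Y has the lowest safety factor, n = 0.827.

candidate Y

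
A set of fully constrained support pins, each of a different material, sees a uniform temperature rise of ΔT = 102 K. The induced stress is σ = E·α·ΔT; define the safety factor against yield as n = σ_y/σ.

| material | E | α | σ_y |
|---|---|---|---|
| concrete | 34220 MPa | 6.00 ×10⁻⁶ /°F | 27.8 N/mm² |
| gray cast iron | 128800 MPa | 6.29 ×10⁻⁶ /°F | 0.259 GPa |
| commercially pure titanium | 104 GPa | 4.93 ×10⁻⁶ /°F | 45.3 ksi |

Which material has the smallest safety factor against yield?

concrete

With everything in SI (GPa, ×10⁻⁶/K, MPa):
  concrete: E = 34.22, α = 10.8, σ_y = 27.80 → σ = 37.7 MPa, n = 0.737
  gray cast iron: E = 128.8, α = 11.3, σ_y = 259.0 → σ = 149 MPa, n = 1.74
  commercially pure titanium: E = 104.0, α = 8.87, σ_y = 312.3 → σ = 94.1 MPa, n = 3.32
Smallest n: concrete with n = 0.737.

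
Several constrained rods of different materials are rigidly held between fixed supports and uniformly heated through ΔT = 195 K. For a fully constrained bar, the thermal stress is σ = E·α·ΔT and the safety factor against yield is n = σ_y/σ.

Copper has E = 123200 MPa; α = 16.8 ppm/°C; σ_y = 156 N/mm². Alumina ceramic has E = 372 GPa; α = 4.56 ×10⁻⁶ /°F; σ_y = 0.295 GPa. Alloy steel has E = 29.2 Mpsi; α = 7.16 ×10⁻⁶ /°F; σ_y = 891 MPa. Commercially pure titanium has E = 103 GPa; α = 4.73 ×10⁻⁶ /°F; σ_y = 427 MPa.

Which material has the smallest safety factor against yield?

With everything in SI (GPa, ×10⁻⁶/K, MPa):
  copper: E = 123.2, α = 16.8, σ_y = 156.0 → σ = 404 MPa, n = 0.387
  alumina ceramic: E = 372.0, α = 8.21, σ_y = 295.0 → σ = 595 MPa, n = 0.495
  alloy steel: E = 201.3, α = 12.9, σ_y = 891.0 → σ = 506 MPa, n = 1.76
  commercially pure titanium: E = 103.0, α = 8.51, σ_y = 427.0 → σ = 171 MPa, n = 2.50
Smallest n: copper with n = 0.387.

copper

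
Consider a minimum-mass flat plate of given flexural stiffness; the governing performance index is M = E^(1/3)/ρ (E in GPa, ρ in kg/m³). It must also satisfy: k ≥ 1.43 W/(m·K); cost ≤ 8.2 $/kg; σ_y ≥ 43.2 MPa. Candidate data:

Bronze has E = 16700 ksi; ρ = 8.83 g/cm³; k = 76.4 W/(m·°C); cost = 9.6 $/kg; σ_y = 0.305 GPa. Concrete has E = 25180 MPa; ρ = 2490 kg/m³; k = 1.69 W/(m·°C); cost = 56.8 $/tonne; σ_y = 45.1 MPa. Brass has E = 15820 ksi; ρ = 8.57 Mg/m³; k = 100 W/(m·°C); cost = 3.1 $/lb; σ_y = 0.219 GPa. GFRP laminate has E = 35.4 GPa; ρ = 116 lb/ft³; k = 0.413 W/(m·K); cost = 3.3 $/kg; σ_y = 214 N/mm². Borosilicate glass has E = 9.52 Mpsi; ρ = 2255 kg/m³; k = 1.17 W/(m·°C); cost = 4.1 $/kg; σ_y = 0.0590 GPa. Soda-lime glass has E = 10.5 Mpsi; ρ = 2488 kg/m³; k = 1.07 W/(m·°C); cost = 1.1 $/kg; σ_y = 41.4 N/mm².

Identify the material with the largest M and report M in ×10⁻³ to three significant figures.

concrete, M = 1.18×10⁻³

Screen on constraints: k ≥ 1.43 W/(m·K); cost ≤ 8.2 $/kg; σ_y ≥ 43.2 MPa. Survivors: concrete, brass.
Convert each candidate to consistent units, then evaluate M:
  concrete: E = 25.18 GPa, ρ = 2490 kg/m³
  brass: E = 109.1 GPa, ρ = 8570 kg/m³
  concrete: M = 1.18×10⁻³
  brass: M = 0.558×10⁻³
Concrete has the largest M.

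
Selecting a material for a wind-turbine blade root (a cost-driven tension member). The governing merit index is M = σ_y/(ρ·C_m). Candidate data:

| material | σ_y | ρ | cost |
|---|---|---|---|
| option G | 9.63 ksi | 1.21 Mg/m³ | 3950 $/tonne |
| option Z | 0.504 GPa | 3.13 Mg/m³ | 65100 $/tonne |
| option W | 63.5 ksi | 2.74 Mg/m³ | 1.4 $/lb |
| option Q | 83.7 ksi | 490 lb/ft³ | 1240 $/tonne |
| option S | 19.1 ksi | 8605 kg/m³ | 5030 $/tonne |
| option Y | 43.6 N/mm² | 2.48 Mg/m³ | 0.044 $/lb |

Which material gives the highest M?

Convert each candidate to consistent units, then evaluate M:
  option G: σ_y = 66.40 MPa, ρ = 1210 kg/m³, cost = 3.950 $/kg
  option Z: σ_y = 504.0 MPa, ρ = 3130 kg/m³, cost = 65.10 $/kg
  option W: σ_y = 437.8 MPa, ρ = 2740 kg/m³, cost = 3.086 $/kg
  option Q: σ_y = 577.1 MPa, ρ = 7849 kg/m³, cost = 1.240 $/kg
  option S: σ_y = 131.7 MPa, ρ = 8605 kg/m³, cost = 5.030 $/kg
  option Y: σ_y = 43.60 MPa, ρ = 2480 kg/m³, cost = 0.09700 $/kg
  option Y: M = 181 kN·m per $
  option Q: M = 59.3 kN·m per $
  option W: M = 51.8 kN·m per $
  option G: M = 13.9 kN·m per $
  option S: M = 3.04 kN·m per $
  option Z: M = 2.47 kN·m per $
Option Y has the largest M.

option Y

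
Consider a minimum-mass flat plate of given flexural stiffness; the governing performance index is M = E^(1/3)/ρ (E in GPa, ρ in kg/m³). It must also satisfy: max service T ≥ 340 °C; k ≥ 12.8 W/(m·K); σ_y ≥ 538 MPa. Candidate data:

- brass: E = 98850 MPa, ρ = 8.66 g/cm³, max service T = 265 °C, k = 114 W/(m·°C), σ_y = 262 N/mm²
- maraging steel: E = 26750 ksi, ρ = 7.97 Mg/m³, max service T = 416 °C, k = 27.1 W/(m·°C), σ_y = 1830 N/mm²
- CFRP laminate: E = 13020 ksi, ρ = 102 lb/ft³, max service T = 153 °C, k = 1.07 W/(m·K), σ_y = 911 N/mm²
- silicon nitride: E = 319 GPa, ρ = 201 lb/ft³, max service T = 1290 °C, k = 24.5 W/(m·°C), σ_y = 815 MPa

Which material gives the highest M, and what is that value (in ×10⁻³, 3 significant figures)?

Screen on constraints: max service T ≥ 340 °C; k ≥ 12.8 W/(m·K); σ_y ≥ 538 MPa. Survivors: maraging steel, silicon nitride.
Putting every candidate on a common basis:
  maraging steel: E = 184.4 GPa, ρ = 7970 kg/m³
  silicon nitride: E = 319.0 GPa, ρ = 3220 kg/m³
  silicon nitride: M = 2.12×10⁻³
  maraging steel: M = 0.714×10⁻³
The maximum is for silicon nitride.

silicon nitride, M = 2.12×10⁻³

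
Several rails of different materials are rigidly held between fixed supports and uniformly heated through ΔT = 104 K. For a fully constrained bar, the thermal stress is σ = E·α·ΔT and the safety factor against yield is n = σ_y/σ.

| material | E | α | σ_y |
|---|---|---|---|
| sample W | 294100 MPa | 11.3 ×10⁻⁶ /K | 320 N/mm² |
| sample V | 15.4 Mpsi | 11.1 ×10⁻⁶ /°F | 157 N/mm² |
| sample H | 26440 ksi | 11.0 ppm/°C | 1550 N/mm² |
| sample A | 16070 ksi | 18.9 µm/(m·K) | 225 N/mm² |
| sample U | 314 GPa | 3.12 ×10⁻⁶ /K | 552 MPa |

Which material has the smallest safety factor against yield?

sample V

Converting E to GPa, α to ×10⁻⁶/K, σ_y to MPa, then σ and n for each:
  sample W: E = 294.1, α = 11.3, σ_y = 320.0 → σ = 346 MPa, n = 0.926
  sample V: E = 106.2, α = 20.0, σ_y = 157.0 → σ = 221 MPa, n = 0.712
  sample H: E = 182.3, α = 11.0, σ_y = 1550 → σ = 209 MPa, n = 7.43
  sample A: E = 110.8, α = 18.9, σ_y = 225.0 → σ = 218 MPa, n = 1.03
  sample U: E = 314.0, α = 3.12, σ_y = 552.0 → σ = 102 MPa, n = 5.42
The minimum is sample V at n = 0.712.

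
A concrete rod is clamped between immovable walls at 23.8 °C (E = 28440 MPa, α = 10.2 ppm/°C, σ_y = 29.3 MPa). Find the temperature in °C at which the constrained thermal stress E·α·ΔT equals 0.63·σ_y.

E = 28440 MPa = 28.44 GPa.
E·α·ΔT = 18.46 MPa ⇒ ΔT = 18.46 / (28.44×10³ × 10.2×10⁻⁶) = 63.63 K.
T = 23.8 + 63.63 = 87.43 °C.

87.4 °C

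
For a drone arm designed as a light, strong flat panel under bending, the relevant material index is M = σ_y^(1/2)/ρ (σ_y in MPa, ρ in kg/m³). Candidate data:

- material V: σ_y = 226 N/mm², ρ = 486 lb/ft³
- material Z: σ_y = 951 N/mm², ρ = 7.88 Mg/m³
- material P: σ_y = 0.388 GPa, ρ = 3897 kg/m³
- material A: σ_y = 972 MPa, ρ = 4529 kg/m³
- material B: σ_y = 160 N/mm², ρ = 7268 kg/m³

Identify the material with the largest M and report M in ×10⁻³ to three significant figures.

After converting to SI:
  material V: σ_y = 226.0 MPa, ρ = 7785 kg/m³
  material Z: σ_y = 951.0 MPa, ρ = 7880 kg/m³
  material P: σ_y = 388.0 MPa, ρ = 3897 kg/m³
  material A: σ_y = 972.0 MPa, ρ = 4529 kg/m³
  material B: σ_y = 160.0 MPa, ρ = 7268 kg/m³
  material A: M = 6.88×10⁻³
  material P: M = 5.05×10⁻³
  material Z: M = 3.91×10⁻³
  material V: M = 1.93×10⁻³
  material B: M = 1.74×10⁻³
The maximum is for material A.

material A, M = 6.88×10⁻³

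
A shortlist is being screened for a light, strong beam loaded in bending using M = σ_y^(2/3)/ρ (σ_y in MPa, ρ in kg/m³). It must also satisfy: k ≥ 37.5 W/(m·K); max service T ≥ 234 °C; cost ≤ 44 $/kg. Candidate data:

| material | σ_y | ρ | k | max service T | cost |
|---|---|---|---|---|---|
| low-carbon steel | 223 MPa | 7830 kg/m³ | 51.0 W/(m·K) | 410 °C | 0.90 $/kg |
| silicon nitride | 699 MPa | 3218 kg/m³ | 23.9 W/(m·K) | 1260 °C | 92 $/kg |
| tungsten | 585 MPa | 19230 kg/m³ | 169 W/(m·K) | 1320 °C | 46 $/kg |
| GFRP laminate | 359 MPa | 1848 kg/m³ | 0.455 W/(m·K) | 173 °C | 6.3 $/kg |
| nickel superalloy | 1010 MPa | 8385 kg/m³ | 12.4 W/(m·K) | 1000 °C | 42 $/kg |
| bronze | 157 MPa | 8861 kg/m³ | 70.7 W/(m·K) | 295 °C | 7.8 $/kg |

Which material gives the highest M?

low-carbon steel

Screen on constraints: k ≥ 37.5 W/(m·K); max service T ≥ 234 °C; cost ≤ 44 $/kg. Survivors: low-carbon steel, bronze.
Per-candidate index values:
  low-carbon steel: M = 4.70×10⁻³
  bronze: M = 3.28×10⁻³
Highest index: low-carbon steel.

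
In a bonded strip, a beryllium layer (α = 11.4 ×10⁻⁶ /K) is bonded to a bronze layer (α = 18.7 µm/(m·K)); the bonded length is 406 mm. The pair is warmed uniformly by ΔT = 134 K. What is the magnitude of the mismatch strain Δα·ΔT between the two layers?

Δα = |11.4 − 18.7|×10⁻⁶/K = 7.30×10⁻⁶/K.
Mismatch strain = Δα·ΔT = 7.30×10⁻⁶ × 134.0 = 9.78×10⁻⁴.

9.78×10⁻⁴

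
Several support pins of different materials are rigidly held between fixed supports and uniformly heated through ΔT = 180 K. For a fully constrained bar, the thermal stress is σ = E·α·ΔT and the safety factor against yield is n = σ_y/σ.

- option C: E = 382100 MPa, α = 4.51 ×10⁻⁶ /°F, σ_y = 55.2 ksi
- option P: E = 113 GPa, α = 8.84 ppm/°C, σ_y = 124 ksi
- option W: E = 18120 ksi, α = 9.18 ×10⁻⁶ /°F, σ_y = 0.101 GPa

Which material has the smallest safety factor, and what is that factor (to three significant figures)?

option W, n = 0.272

In consistent units (E in GPa, α in ×10⁻⁶/K, σ_y in MPa):
  option C: E = 382.1, α = 8.12, σ_y = 380.6 → σ = 558 MPa, n = 0.682
  option P: E = 113.0, α = 8.84, σ_y = 855.0 → σ = 180 MPa, n = 4.75
  option W: E = 124.9, α = 16.5, σ_y = 101.0 → σ = 372 MPa, n = 0.272
The minimum is option W at n = 0.272.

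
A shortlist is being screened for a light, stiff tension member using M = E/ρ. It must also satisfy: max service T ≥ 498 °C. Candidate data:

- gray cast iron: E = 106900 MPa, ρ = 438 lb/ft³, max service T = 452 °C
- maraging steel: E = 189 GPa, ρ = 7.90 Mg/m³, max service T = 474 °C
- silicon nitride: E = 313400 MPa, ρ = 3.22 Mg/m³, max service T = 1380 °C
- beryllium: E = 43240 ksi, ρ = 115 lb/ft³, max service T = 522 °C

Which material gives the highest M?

beryllium

Screen on constraints: max service T ≥ 498 °C. Survivors: silicon nitride, beryllium.
After converting to SI:
  silicon nitride: E = 313.4 GPa, ρ = 3220 kg/m³
  beryllium: E = 298.1 GPa, ρ = 1842 kg/m³
  beryllium: M = 162 MN·m/kg
  silicon nitride: M = 97.3 MN·m/kg
Highest index: beryllium.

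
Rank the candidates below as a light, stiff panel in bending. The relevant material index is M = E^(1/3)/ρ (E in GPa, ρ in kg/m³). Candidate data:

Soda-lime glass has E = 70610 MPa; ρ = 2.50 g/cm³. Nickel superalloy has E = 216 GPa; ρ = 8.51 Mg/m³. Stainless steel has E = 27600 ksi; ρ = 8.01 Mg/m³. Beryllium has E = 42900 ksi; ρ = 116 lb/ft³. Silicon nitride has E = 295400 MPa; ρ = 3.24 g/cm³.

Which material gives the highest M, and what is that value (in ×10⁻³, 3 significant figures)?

Convert each candidate to consistent units, then evaluate M:
  soda-lime glass: E = 70.61 GPa, ρ = 2500 kg/m³
  nickel superalloy: E = 216.0 GPa, ρ = 8510 kg/m³
  stainless steel: E = 190.3 GPa, ρ = 8010 kg/m³
  beryllium: E = 295.8 GPa, ρ = 1858 kg/m³
  silicon nitride: E = 295.4 GPa, ρ = 3240 kg/m³
  beryllium: M = 3.59×10⁻³
  silicon nitride: M = 2.06×10⁻³
  soda-lime glass: M = 1.65×10⁻³
  stainless steel: M = 0.718×10⁻³
  nickel superalloy: M = 0.705×10⁻³
Highest index: beryllium.

beryllium, M = 3.59×10⁻³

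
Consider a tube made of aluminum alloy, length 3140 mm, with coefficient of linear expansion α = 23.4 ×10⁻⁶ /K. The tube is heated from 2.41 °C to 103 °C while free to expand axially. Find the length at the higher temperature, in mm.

ΔT = 103 − 2.41 = 100.6 K.
ΔL = α·L₀·ΔT = 23.4×10⁻⁶ × 3140 mm × 100.6 K = 7.39 mm.
L = L₀ + ΔL = 3140 + 7.39 = 3147.4 mm.

3147.4 mm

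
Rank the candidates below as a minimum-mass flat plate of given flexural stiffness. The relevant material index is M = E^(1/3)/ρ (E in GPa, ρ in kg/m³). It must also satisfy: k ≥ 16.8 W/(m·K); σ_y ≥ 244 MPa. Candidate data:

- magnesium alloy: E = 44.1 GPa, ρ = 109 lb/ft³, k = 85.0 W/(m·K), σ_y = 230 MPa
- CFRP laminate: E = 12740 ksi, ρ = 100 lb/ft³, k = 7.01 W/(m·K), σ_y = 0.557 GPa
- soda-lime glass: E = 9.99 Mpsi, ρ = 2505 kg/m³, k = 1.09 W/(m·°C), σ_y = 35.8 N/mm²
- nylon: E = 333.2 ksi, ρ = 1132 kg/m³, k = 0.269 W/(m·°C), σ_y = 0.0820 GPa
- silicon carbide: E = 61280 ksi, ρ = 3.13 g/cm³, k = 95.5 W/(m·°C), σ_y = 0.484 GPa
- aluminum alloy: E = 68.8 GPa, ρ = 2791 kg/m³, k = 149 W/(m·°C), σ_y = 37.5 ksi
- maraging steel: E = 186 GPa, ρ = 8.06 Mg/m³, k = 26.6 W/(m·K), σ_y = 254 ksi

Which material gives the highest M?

Screen on constraints: k ≥ 16.8 W/(m·K); σ_y ≥ 244 MPa. Survivors: silicon carbide, aluminum alloy, maraging steel.
Convert each candidate to consistent units, then evaluate M:
  silicon carbide: E = 422.5 GPa, ρ = 3130 kg/m³
  aluminum alloy: E = 68.80 GPa, ρ = 2791 kg/m³
  maraging steel: E = 186.0 GPa, ρ = 8060 kg/m³
  silicon carbide: M = 2.40×10⁻³
  aluminum alloy: M = 1.47×10⁻³
  maraging steel: M = 0.708×10⁻³
The maximum is for silicon carbide.

silicon carbide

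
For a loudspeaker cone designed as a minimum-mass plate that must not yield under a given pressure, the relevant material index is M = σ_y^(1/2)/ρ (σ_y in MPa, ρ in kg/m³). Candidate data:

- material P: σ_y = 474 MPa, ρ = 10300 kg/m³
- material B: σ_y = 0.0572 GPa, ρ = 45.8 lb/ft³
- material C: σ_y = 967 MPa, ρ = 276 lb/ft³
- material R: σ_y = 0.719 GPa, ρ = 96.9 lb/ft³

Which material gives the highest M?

Normalizing units and computing the index:
  material P: σ_y = 474.0 MPa, ρ = 10300 kg/m³
  material B: σ_y = 57.20 MPa, ρ = 733.6 kg/m³
  material C: σ_y = 967.0 MPa, ρ = 4421 kg/m³
  material R: σ_y = 719.0 MPa, ρ = 1552 kg/m³
  material R: M = 17.3×10⁻³
  material B: M = 10.3×10⁻³
  material C: M = 7.03×10⁻³
  material P: M = 2.11×10⁻³
Material R has the largest M.

material R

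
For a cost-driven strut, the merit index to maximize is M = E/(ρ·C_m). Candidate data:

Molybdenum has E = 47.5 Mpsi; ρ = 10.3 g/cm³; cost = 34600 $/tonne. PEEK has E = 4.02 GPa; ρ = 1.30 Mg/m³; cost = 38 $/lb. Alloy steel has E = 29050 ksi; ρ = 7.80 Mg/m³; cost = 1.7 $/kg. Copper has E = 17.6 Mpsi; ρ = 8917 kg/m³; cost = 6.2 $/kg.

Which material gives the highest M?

alloy steel

Putting every candidate on a common basis:
  molybdenum: E = 327.5 GPa, ρ = 10300 kg/m³, cost = 34.60 $/kg
  PEEK: E = 4.020 GPa, ρ = 1300 kg/m³, cost = 83.77 $/kg
  alloy steel: E = 200.3 GPa, ρ = 7800 kg/m³, cost = 1.700 $/kg
  copper: E = 121.3 GPa, ρ = 8917 kg/m³, cost = 6.200 $/kg
  alloy steel: M = 15.1 MN·m per $
  copper: M = 2.19 MN·m per $
  molybdenum: M = 0.919 MN·m per $
  PEEK: M = 0.0369 MN·m per $
The maximum is for alloy steel.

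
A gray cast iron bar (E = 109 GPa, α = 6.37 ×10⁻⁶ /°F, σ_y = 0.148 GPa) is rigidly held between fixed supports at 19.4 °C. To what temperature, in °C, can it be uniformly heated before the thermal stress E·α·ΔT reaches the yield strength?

138 °C

α = 6.37×10⁻⁶/°F × 9/5 = 11.5×10⁻⁶/K.
σ_y = 0.148 GPa = 148.0 MPa.
E·α·ΔT = 148.0 MPa ⇒ ΔT = 148.0 / (109.0×10³ × 11.5×10⁻⁶) = 118.4 K.
T = 19.4 + 118.4 = 137.8 °C.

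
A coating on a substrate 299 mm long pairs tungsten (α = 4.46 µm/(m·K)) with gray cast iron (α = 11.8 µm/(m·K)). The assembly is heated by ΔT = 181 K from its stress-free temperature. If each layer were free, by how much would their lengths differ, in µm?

397 µm

Δα = |4.46 − 11.8|×10⁻⁶/K = 7.34×10⁻⁶/K.
ΔL_mismatch = Δα·L·ΔT = 7.34×10⁻⁶ × 299.0 mm × 181.0 K = 397 µm.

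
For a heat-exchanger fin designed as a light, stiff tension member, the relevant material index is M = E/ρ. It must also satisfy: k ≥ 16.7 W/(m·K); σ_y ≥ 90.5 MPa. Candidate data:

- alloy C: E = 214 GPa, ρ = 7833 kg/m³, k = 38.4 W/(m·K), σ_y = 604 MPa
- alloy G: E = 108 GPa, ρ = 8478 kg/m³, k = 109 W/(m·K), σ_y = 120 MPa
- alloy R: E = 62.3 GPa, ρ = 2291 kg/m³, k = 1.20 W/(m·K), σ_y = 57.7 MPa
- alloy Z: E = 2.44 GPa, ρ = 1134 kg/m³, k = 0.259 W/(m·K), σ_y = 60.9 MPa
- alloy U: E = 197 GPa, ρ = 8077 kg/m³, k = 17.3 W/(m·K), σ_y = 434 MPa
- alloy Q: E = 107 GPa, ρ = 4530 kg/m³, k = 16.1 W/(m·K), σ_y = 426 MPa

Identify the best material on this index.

Screen on constraints: k ≥ 16.7 W/(m·K); σ_y ≥ 90.5 MPa. Survivors: alloy C, alloy G, alloy U.
Computing M directly (units already consistent):
  alloy C: M = 27.3 MN·m/kg
  alloy U: M = 24.4 MN·m/kg
  alloy G: M = 12.7 MN·m/kg
The maximum is for alloy C.

alloy C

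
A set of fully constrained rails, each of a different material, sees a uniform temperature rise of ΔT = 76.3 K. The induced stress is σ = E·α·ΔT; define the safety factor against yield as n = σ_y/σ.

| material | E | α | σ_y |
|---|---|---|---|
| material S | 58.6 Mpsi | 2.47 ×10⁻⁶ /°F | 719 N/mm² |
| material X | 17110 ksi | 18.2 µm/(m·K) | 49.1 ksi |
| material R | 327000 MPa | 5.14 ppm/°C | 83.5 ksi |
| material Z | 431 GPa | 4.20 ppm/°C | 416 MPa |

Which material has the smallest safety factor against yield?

material X

Converting E to GPa, α to ×10⁻⁶/K, σ_y to MPa, then σ and n for each:
  material S: E = 404.0, α = 4.45, σ_y = 719.0 → σ = 137 MPa, n = 5.25
  material X: E = 118.0, α = 18.2, σ_y = 338.5 → σ = 164 MPa, n = 2.07
  material R: E = 327.0, α = 5.14, σ_y = 575.7 → σ = 128 MPa, n = 4.49
  material Z: E = 431.0, α = 4.20, σ_y = 416.0 → σ = 138 MPa, n = 3.01
The minimum is material X at n = 2.07.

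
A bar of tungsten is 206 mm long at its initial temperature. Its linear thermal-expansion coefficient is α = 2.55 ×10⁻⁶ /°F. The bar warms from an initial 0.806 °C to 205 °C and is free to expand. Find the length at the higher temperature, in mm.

Convert α: 2.55×10⁻⁶/°F × (9/5) = 4.59×10⁻⁶/K.
ΔT = 205 − 0.806 = 204.2 K.
ΔL = α·L₀·ΔT = 4.59×10⁻⁶ × 206 mm × 204.2 K = 0.193 mm.
L = L₀ + ΔL = 206 + 0.193 = 206.19 mm.

206.19 mm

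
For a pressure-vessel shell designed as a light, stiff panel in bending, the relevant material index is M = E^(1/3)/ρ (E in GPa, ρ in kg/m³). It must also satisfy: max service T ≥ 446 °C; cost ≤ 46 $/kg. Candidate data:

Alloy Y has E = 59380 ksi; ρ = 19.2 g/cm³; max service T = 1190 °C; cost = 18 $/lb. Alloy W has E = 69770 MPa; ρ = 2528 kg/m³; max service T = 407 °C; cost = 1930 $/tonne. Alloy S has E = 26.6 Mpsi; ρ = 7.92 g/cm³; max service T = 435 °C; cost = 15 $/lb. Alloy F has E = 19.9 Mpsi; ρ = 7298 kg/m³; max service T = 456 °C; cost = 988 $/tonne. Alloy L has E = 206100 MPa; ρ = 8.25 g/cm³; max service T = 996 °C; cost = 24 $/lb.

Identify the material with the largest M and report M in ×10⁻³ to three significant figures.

alloy F, M = 0.707×10⁻³

Screen on constraints: max service T ≥ 446 °C; cost ≤ 46 $/kg. Survivors: alloy Y, alloy F.
Normalizing units and computing the index:
  alloy Y: E = 409.4 GPa, ρ = 19200 kg/m³
  alloy F: E = 137.2 GPa, ρ = 7298 kg/m³
  alloy F: M = 0.707×10⁻³
  alloy Y: M = 0.387×10⁻³
Alloy F has the largest M.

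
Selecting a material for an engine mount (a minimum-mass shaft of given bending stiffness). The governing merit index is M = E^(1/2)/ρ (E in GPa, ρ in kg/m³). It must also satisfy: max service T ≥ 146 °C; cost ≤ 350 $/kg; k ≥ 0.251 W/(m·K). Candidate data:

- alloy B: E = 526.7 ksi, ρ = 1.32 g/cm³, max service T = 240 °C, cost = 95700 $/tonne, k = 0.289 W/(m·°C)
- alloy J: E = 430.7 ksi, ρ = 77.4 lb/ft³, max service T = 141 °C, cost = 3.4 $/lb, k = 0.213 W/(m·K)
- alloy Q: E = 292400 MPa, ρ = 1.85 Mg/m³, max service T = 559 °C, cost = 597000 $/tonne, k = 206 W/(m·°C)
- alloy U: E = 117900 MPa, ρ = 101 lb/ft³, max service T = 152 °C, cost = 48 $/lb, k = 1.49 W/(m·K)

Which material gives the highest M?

alloy U

Screen on constraints: max service T ≥ 146 °C; cost ≤ 350 $/kg; k ≥ 0.251 W/(m·K). Survivors: alloy B, alloy U.
Convert each candidate to consistent units, then evaluate M:
  alloy B: E = 3.631 GPa, ρ = 1320 kg/m³
  alloy U: E = 117.9 GPa, ρ = 1618 kg/m³
  alloy U: M = 6.71×10⁻³
  alloy B: M = 1.44×10⁻³
The maximum is for alloy U.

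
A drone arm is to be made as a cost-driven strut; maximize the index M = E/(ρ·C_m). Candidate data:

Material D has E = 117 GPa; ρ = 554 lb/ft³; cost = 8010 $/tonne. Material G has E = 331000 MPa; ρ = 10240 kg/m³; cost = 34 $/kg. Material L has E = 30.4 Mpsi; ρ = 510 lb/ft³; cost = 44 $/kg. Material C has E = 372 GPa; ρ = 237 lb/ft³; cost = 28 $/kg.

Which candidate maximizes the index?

material C

Convert each candidate to consistent units, then evaluate M:
  material D: E = 117.0 GPa, ρ = 8874 kg/m³, cost = 8.010 $/kg
  material G: E = 331.0 GPa, ρ = 10240 kg/m³, cost = 34.00 $/kg
  material L: E = 209.6 GPa, ρ = 8169 kg/m³, cost = 44.00 $/kg
  material C: E = 372.0 GPa, ρ = 3796 kg/m³, cost = 28.00 $/kg
  material C: M = 3.50 MN·m per $
  material D: M = 1.65 MN·m per $
  material G: M = 0.951 MN·m per $
  material L: M = 0.583 MN·m per $
Material C ranks first.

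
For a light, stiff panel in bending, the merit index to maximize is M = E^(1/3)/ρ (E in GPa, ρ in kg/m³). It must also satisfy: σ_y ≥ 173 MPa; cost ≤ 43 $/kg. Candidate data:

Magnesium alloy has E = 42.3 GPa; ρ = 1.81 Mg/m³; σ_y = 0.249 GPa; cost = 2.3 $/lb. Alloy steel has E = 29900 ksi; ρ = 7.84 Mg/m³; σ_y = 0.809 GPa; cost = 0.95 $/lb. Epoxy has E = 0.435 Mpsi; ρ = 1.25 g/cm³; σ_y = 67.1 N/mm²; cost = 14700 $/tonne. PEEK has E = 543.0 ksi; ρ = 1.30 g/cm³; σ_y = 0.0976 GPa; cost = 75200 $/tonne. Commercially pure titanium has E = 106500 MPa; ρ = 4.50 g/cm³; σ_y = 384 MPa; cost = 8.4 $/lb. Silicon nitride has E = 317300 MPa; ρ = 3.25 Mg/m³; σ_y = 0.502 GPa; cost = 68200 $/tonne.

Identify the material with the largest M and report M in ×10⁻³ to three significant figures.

Screen on constraints: σ_y ≥ 173 MPa; cost ≤ 43 $/kg. Survivors: magnesium alloy, alloy steel, commercially pure titanium.
In SI units:
  magnesium alloy: E = 42.30 GPa, ρ = 1810 kg/m³
  alloy steel: E = 206.2 GPa, ρ = 7840 kg/m³
  commercially pure titanium: E = 106.5 GPa, ρ = 4500 kg/m³
  magnesium alloy: M = 1.93×10⁻³
  commercially pure titanium: M = 1.05×10⁻³
  alloy steel: M = 0.753×10⁻³
The maximum is for magnesium alloy.

magnesium alloy, M = 1.93×10⁻³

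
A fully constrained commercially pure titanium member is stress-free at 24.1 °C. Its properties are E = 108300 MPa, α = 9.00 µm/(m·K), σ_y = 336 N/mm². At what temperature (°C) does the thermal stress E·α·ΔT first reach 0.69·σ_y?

E = 108300 MPa = 108.3 GPa.
σ_y = 336 N/mm² = 336.0 MPa.
E·α·ΔT = 231.8 MPa ⇒ ΔT = 231.8 / (108.3×10³ × 9.00×10⁻⁶) = 237.9 K.
T = 24.1 + 237.9 = 262.0 °C.

262 °C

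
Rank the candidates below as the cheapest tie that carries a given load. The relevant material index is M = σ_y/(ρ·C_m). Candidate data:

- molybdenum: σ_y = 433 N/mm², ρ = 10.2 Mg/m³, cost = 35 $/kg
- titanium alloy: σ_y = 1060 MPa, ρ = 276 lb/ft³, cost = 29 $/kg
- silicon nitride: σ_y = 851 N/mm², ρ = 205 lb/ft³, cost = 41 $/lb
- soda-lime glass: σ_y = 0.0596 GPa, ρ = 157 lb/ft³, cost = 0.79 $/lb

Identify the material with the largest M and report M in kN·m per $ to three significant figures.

Normalizing units and computing the index:
  molybdenum: σ_y = 433.0 MPa, ρ = 10200 kg/m³, cost = 35.00 $/kg
  titanium alloy: σ_y = 1060 MPa, ρ = 4421 kg/m³, cost = 29.00 $/kg
  silicon nitride: σ_y = 851.0 MPa, ρ = 3284 kg/m³, cost = 90.39 $/kg
  soda-lime glass: σ_y = 59.60 MPa, ρ = 2515 kg/m³, cost = 1.742 $/kg
  soda-lime glass: M = 13.6 kN·m per $
  titanium alloy: M = 8.27 kN·m per $
  silicon nitride: M = 2.87 kN·m per $
  molybdenum: M = 1.21 kN·m per $
Highest index: soda-lime glass.

soda-lime glass, M = 13.6 kN·m per $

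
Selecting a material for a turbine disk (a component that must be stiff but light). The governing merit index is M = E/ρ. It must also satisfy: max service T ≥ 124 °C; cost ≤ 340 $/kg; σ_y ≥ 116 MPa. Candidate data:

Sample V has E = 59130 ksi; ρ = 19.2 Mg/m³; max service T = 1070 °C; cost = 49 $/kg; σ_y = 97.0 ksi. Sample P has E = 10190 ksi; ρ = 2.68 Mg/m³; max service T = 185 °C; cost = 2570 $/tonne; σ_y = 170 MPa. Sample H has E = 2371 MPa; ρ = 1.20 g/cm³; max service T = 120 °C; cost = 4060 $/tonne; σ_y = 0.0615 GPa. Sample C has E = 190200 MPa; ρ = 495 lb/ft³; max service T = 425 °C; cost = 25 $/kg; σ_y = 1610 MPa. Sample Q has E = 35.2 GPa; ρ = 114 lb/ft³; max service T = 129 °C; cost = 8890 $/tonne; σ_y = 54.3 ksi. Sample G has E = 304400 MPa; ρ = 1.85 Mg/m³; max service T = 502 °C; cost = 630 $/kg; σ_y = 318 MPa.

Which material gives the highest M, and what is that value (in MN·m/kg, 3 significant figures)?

sample P, M = 26.2 MN·m/kg

Screen on constraints: max service T ≥ 124 °C; cost ≤ 340 $/kg; σ_y ≥ 116 MPa. Survivors: sample V, sample P, sample C, sample Q.
Convert each candidate to consistent units, then evaluate M:
  sample V: E = 407.7 GPa, ρ = 19200 kg/m³
  sample P: E = 70.26 GPa, ρ = 2680 kg/m³
  sample C: E = 190.2 GPa, ρ = 7929 kg/m³
  sample Q: E = 35.20 GPa, ρ = 1826 kg/m³
  sample P: M = 26.2 MN·m/kg
  sample C: M = 24.0 MN·m/kg
  sample V: M = 21.2 MN·m/kg
  sample Q: M = 19.3 MN·m/kg
The maximum is for sample P.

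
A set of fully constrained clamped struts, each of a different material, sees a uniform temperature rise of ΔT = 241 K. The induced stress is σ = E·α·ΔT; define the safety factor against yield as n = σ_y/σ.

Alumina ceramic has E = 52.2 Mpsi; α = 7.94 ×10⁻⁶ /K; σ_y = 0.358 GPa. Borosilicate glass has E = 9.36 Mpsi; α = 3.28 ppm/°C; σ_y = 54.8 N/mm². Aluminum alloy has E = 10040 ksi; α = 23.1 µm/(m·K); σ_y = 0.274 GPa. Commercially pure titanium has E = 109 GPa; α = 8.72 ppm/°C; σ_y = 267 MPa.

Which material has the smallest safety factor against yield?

Converting E to GPa, α to ×10⁻⁶/K, σ_y to MPa, then σ and n for each:
  alumina ceramic: E = 359.9, α = 7.94, σ_y = 358.0 → σ = 689 MPa, n = 0.520
  borosilicate glass: E = 64.53, α = 3.28, σ_y = 54.80 → σ = 51.0 MPa, n = 1.07
  aluminum alloy: E = 69.22, α = 23.1, σ_y = 274.0 → σ = 385 MPa, n = 0.711
  commercially pure titanium: E = 109.0, α = 8.72, σ_y = 267.0 → σ = 229 MPa, n = 1.17
Smallest n: alumina ceramic with n = 0.520.

alumina ceramic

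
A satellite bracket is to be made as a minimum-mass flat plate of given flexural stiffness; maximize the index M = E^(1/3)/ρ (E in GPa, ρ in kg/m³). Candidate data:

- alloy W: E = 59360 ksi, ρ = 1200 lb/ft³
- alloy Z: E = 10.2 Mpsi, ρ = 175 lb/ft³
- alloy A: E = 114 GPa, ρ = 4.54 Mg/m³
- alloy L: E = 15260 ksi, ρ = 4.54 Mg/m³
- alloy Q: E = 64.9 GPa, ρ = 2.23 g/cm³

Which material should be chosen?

alloy Q

Putting every candidate on a common basis:
  alloy W: E = 409.3 GPa, ρ = 19220 kg/m³
  alloy Z: E = 70.33 GPa, ρ = 2803 kg/m³
  alloy A: E = 114.0 GPa, ρ = 4540 kg/m³
  alloy L: E = 105.2 GPa, ρ = 4540 kg/m³
  alloy Q: E = 64.90 GPa, ρ = 2230 kg/m³
  alloy Q: M = 1.80×10⁻³
  alloy Z: M = 1.47×10⁻³
  alloy A: M = 1.07×10⁻³
  alloy L: M = 1.04×10⁻³
  alloy W: M = 0.386×10⁻³
Highest index: alloy Q.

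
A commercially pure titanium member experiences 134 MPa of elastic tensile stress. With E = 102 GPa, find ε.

1.31×10⁻³

ε = σ/E = 134 / 102000 = 1.31×10⁻³.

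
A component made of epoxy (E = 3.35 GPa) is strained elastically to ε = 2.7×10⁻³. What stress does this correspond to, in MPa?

9.04 MPa

σ = E·ε = 3350 MPa × 2.7×10⁻³ = 9.04 MPa.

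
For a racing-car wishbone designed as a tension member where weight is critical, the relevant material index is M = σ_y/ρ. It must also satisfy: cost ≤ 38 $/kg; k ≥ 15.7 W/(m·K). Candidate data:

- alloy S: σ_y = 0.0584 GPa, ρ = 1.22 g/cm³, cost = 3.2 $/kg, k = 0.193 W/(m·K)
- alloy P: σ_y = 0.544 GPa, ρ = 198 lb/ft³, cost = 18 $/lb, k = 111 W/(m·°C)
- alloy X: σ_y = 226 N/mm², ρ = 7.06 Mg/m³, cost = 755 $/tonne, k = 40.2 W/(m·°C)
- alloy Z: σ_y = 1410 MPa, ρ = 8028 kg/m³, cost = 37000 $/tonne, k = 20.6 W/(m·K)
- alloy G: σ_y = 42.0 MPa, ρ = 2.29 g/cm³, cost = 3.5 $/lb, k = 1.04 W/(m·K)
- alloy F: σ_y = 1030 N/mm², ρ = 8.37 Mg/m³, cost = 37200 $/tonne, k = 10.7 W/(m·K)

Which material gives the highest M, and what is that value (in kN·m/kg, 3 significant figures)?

Screen on constraints: cost ≤ 38 $/kg; k ≥ 15.7 W/(m·K). Survivors: alloy X, alloy Z.
Putting every candidate on a common basis:
  alloy X: σ_y = 226.0 MPa, ρ = 7060 kg/m³
  alloy Z: σ_y = 1410 MPa, ρ = 8028 kg/m³
  alloy Z: M = 176 kN·m/kg
  alloy X: M = 32.0 kN·m/kg
Alloy Z has the largest M.

alloy Z, M = 176 kN·m/kg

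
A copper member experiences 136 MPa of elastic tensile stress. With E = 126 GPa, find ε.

1.08×10⁻³

ε = σ/E = 136 / 126000 = 1.08×10⁻³.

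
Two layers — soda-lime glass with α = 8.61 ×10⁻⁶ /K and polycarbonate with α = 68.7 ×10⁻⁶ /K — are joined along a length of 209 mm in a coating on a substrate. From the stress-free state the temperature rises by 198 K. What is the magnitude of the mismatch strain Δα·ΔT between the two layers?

Δα = |8.61 − 68.7|×10⁻⁶/K = 60.1×10⁻⁶/K.
Mismatch strain = Δα·ΔT = 60.1×10⁻⁶ × 198.0 = 0.0119.

0.0119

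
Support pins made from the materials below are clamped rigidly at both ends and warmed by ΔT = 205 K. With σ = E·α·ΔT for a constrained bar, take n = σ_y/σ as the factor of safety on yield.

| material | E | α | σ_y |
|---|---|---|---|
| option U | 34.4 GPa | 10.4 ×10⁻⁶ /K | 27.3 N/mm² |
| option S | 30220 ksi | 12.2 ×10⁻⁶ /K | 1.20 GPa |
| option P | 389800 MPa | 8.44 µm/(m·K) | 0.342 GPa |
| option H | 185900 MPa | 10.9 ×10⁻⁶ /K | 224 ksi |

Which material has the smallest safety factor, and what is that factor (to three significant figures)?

option U, n = 0.372

In consistent units (E in GPa, α in ×10⁻⁶/K, σ_y in MPa):
  option U: E = 34.40, α = 10.4, σ_y = 27.30 → σ = 73.3 MPa, n = 0.372
  option S: E = 208.4, α = 12.2, σ_y = 1200 → σ = 521 MPa, n = 2.30
  option P: E = 389.8, α = 8.44, σ_y = 342.0 → σ = 674 MPa, n = 0.507
  option H: E = 185.9, α = 10.9, σ_y = 1544 → σ = 415 MPa, n = 3.72
The minimum is option U at n = 0.372.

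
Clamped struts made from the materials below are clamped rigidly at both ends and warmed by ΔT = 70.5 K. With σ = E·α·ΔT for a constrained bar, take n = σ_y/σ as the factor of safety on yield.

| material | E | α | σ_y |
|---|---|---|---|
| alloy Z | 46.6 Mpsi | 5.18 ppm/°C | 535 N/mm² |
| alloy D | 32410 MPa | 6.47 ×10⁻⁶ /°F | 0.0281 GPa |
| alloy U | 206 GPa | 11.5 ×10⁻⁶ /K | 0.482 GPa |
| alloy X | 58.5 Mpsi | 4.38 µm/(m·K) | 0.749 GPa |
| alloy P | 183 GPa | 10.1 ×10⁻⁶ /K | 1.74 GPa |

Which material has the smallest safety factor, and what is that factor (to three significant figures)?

Per material, after unit conversion:
  alloy Z: E = 321.3, α = 5.18, σ_y = 535.0 → σ = 117 MPa, n = 4.56
  alloy D: E = 32.41, α = 11.6, σ_y = 28.10 → σ = 26.6 MPa, n = 1.06
  alloy U: E = 206.0, α = 11.5, σ_y = 482.0 → σ = 167 MPa, n = 2.89
  alloy X: E = 403.3, α = 4.38, σ_y = 749.0 → σ = 125 MPa, n = 6.01
  alloy P: E = 183.0, α = 10.1, σ_y = 1740 → σ = 130 MPa, n = 13.4
Alloy D has the lowest safety factor, n = 1.06.

alloy D, n = 1.06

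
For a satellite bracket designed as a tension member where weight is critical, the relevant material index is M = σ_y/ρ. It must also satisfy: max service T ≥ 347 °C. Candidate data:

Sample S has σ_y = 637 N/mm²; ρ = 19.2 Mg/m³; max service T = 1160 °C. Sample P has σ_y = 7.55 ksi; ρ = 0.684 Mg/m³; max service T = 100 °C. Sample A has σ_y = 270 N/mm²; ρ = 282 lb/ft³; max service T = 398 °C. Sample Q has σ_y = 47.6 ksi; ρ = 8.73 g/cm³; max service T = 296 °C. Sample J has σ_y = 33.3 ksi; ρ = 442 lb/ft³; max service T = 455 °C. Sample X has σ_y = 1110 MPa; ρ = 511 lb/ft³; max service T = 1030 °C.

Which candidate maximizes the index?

Screen on constraints: max service T ≥ 347 °C. Survivors: sample S, sample A, sample J, sample X.
After converting to SI:
  sample S: σ_y = 637.0 MPa, ρ = 19200 kg/m³
  sample A: σ_y = 270.0 MPa, ρ = 4517 kg/m³
  sample J: σ_y = 229.6 MPa, ρ = 7080 kg/m³
  sample X: σ_y = 1110 MPa, ρ = 8185 kg/m³
  sample X: M = 136 kN·m/kg
  sample A: M = 59.8 kN·m/kg
  sample S: M = 33.2 kN·m/kg
  sample J: M = 32.4 kN·m/kg
The maximum is for sample X.

sample X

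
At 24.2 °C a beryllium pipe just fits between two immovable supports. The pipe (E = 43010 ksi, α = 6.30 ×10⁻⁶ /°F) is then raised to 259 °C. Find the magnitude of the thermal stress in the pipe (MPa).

790 MPa

E = 43010 ksi = 296.5 GPa.
α = 6.30×10⁻⁶/°F × 9/5 = 11.3×10⁻⁶/K.
ΔT = 234.8 K. Constrained thermal stress σ = E·α·ΔT = 296.5×10³ MPa × 11.3×10⁻⁶ × 234.8 = 790 MPa (compressive).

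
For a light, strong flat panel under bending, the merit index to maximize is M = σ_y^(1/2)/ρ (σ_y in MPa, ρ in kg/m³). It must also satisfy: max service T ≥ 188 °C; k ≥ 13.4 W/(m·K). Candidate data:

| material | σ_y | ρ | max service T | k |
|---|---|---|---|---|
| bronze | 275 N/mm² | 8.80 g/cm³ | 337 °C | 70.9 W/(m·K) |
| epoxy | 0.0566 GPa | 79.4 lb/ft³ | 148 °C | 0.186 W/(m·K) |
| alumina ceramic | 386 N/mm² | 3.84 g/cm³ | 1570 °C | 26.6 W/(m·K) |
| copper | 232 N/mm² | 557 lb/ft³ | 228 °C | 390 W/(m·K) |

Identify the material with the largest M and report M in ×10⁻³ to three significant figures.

Screen on constraints: max service T ≥ 188 °C; k ≥ 13.4 W/(m·K). Survivors: bronze, alumina ceramic, copper.
Convert each candidate to consistent units, then evaluate M:
  bronze: σ_y = 275.0 MPa, ρ = 8800 kg/m³
  alumina ceramic: σ_y = 386.0 MPa, ρ = 3840 kg/m³
  copper: σ_y = 232.0 MPa, ρ = 8922 kg/m³
  alumina ceramic: M = 5.12×10⁻³
  bronze: M = 1.88×10⁻³
  copper: M = 1.71×10⁻³
Highest index: alumina ceramic.

alumina ceramic, M = 5.12×10⁻³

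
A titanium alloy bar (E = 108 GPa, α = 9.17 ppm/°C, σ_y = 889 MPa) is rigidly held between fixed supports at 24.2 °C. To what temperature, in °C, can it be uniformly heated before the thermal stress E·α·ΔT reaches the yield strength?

E·α·ΔT = 889.0 MPa ⇒ ΔT = 889.0 / (108.0×10³ × 9.17×10⁻⁶) = 897.7 K.
T = 24.2 + 897.7 = 921.9 °C.

922 °C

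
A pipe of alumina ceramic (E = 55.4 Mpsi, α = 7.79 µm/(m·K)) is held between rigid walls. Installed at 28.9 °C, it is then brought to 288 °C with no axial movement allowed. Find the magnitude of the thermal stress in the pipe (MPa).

771 MPa

E = 55.4 Mpsi = 382.0 GPa.
ΔT = 259.1 K. Constrained thermal stress σ = E·α·ΔT = 382.0×10³ MPa × 7.79×10⁻⁶ × 259.1 = 771 MPa (compressive).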